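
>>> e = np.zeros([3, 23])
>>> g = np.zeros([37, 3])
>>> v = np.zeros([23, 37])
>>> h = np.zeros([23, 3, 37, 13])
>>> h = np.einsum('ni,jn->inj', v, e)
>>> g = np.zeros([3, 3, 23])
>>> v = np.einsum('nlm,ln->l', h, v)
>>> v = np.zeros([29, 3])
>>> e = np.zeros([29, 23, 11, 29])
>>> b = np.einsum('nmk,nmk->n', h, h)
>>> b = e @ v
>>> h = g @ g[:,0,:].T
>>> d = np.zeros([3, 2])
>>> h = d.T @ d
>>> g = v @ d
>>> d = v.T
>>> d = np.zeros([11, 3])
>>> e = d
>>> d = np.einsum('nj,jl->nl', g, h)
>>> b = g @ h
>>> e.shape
(11, 3)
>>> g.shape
(29, 2)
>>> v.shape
(29, 3)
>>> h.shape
(2, 2)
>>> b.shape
(29, 2)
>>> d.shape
(29, 2)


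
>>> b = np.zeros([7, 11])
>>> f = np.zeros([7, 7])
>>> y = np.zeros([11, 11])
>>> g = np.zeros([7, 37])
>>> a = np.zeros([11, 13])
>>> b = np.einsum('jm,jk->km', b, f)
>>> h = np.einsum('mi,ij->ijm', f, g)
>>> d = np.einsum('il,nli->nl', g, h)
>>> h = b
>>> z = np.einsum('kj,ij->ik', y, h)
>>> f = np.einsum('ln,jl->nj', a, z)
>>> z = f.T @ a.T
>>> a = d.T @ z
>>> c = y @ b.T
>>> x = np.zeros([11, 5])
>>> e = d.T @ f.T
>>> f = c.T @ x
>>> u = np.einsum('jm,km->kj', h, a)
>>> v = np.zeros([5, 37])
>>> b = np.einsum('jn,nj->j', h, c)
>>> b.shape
(7,)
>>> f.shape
(7, 5)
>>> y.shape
(11, 11)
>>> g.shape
(7, 37)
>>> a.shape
(37, 11)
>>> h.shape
(7, 11)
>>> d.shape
(7, 37)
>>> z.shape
(7, 11)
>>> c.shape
(11, 7)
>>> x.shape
(11, 5)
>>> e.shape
(37, 13)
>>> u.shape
(37, 7)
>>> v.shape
(5, 37)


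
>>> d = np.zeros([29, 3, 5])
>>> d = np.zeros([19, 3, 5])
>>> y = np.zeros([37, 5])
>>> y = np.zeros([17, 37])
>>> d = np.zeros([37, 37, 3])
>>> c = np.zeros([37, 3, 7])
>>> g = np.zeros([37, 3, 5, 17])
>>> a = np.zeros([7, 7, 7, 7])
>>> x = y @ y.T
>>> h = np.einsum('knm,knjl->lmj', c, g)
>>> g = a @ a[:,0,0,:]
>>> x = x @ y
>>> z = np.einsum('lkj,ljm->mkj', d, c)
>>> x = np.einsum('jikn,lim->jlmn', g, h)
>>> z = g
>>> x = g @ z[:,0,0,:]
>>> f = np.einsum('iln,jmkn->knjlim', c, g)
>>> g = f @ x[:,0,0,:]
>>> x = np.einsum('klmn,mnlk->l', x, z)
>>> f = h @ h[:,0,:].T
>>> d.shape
(37, 37, 3)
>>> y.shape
(17, 37)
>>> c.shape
(37, 3, 7)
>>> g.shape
(7, 7, 7, 3, 37, 7)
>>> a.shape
(7, 7, 7, 7)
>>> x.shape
(7,)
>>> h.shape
(17, 7, 5)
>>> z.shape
(7, 7, 7, 7)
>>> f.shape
(17, 7, 17)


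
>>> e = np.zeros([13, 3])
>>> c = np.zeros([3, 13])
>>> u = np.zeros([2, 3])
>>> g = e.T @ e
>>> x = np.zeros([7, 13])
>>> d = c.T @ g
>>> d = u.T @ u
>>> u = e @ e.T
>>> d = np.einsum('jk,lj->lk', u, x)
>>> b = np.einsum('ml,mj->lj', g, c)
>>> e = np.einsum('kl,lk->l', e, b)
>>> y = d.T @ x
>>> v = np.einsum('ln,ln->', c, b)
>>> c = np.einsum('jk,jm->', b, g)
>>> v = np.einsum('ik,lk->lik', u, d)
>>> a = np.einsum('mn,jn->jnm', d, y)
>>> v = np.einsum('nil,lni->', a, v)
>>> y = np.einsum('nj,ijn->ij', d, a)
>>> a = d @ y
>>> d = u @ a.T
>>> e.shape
(3,)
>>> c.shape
()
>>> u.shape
(13, 13)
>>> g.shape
(3, 3)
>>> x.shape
(7, 13)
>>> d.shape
(13, 7)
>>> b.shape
(3, 13)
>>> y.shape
(13, 13)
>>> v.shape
()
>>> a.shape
(7, 13)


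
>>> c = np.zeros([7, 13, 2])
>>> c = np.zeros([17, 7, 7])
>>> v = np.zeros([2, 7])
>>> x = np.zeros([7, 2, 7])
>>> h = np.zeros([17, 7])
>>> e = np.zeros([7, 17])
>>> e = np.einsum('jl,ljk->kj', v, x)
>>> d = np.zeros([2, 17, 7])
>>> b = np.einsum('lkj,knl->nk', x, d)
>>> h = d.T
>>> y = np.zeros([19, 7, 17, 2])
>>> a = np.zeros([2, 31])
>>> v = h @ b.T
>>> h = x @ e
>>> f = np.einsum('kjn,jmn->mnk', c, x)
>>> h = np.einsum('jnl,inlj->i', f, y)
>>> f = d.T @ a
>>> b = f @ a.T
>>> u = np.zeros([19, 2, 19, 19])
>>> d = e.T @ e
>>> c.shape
(17, 7, 7)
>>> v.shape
(7, 17, 17)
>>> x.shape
(7, 2, 7)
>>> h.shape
(19,)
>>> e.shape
(7, 2)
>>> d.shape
(2, 2)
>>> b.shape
(7, 17, 2)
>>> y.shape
(19, 7, 17, 2)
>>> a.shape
(2, 31)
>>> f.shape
(7, 17, 31)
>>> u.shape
(19, 2, 19, 19)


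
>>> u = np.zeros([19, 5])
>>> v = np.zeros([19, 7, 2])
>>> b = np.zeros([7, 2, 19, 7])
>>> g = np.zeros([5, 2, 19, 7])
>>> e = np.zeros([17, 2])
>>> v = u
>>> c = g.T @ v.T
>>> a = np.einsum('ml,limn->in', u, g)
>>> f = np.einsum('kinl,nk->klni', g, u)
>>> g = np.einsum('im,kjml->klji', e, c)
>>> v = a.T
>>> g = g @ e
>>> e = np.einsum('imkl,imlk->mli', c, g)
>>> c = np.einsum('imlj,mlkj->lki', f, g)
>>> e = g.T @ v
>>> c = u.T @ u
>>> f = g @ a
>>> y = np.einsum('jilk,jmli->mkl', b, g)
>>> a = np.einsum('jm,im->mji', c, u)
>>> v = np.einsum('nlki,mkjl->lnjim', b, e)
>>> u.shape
(19, 5)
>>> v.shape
(2, 7, 19, 7, 2)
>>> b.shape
(7, 2, 19, 7)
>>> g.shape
(7, 19, 19, 2)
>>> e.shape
(2, 19, 19, 2)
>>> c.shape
(5, 5)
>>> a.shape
(5, 5, 19)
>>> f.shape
(7, 19, 19, 7)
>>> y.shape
(19, 7, 19)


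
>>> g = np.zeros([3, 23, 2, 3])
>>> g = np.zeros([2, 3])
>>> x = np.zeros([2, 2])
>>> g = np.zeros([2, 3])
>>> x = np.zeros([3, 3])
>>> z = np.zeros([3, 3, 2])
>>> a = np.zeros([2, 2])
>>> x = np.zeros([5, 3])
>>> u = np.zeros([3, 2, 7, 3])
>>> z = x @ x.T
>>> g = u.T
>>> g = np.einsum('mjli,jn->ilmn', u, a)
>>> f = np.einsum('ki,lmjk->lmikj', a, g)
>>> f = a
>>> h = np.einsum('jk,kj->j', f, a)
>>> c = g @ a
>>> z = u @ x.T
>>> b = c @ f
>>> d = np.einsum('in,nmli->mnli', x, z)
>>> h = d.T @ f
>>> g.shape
(3, 7, 3, 2)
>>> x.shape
(5, 3)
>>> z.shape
(3, 2, 7, 5)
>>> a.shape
(2, 2)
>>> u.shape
(3, 2, 7, 3)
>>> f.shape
(2, 2)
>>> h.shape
(5, 7, 3, 2)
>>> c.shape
(3, 7, 3, 2)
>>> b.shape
(3, 7, 3, 2)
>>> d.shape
(2, 3, 7, 5)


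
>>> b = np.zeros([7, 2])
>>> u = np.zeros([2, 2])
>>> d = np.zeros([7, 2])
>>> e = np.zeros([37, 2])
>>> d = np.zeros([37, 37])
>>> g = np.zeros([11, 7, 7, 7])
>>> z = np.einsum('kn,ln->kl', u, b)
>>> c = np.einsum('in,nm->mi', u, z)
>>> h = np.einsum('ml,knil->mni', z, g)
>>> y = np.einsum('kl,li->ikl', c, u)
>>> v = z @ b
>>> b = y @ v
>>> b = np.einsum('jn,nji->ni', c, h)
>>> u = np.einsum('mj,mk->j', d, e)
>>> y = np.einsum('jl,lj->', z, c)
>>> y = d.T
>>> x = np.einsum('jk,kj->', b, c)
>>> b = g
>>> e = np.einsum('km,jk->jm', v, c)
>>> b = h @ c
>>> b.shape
(2, 7, 2)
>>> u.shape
(37,)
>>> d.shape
(37, 37)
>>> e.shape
(7, 2)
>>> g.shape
(11, 7, 7, 7)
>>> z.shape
(2, 7)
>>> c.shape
(7, 2)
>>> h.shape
(2, 7, 7)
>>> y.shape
(37, 37)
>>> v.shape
(2, 2)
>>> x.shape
()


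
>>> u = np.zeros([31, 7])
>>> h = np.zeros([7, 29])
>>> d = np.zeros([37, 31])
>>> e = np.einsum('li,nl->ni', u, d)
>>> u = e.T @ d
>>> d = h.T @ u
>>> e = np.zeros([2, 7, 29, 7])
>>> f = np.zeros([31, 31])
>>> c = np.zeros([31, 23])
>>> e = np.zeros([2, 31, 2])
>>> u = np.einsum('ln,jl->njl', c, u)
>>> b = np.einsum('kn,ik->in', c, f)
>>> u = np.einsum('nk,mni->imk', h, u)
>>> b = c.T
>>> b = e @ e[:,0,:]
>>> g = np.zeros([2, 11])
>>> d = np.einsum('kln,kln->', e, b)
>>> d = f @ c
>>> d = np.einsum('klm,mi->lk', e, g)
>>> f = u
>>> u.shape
(31, 23, 29)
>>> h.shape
(7, 29)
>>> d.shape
(31, 2)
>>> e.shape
(2, 31, 2)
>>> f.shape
(31, 23, 29)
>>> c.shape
(31, 23)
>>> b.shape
(2, 31, 2)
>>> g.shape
(2, 11)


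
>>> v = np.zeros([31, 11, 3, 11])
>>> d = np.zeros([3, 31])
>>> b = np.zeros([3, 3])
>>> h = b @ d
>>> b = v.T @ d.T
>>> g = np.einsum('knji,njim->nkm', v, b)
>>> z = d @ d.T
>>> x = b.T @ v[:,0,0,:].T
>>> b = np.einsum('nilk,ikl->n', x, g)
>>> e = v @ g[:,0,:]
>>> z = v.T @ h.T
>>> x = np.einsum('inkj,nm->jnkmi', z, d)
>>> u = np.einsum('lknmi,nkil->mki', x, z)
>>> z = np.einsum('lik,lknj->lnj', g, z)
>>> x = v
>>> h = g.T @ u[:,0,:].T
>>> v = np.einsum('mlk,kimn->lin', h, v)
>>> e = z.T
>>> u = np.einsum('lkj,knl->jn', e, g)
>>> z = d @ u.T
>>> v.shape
(31, 11, 11)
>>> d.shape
(3, 31)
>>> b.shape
(3,)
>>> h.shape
(3, 31, 31)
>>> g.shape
(11, 31, 3)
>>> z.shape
(3, 11)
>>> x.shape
(31, 11, 3, 11)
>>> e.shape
(3, 11, 11)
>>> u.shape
(11, 31)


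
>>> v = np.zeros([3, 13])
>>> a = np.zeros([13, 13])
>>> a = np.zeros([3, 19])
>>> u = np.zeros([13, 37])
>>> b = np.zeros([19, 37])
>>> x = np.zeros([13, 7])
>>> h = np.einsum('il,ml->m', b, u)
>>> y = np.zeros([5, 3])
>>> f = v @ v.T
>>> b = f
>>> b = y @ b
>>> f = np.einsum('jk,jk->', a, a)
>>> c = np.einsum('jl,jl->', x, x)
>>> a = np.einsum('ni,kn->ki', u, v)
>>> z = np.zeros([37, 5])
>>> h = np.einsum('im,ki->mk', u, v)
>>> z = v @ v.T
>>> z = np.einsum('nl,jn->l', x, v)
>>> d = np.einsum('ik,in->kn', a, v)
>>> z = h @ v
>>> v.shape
(3, 13)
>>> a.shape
(3, 37)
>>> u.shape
(13, 37)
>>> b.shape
(5, 3)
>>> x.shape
(13, 7)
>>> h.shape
(37, 3)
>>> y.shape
(5, 3)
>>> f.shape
()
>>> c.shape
()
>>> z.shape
(37, 13)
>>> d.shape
(37, 13)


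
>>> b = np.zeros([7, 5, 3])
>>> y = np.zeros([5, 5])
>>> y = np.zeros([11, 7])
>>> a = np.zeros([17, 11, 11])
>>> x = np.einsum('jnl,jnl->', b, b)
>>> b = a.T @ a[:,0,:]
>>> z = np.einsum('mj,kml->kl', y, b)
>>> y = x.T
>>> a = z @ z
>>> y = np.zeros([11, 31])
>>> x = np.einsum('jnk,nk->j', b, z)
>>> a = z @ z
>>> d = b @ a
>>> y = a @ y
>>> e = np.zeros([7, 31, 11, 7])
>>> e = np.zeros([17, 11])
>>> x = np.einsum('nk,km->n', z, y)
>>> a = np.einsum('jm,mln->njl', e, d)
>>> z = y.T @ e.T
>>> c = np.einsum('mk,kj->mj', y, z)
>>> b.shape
(11, 11, 11)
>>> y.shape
(11, 31)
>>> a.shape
(11, 17, 11)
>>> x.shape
(11,)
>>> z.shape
(31, 17)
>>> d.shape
(11, 11, 11)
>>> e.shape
(17, 11)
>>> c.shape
(11, 17)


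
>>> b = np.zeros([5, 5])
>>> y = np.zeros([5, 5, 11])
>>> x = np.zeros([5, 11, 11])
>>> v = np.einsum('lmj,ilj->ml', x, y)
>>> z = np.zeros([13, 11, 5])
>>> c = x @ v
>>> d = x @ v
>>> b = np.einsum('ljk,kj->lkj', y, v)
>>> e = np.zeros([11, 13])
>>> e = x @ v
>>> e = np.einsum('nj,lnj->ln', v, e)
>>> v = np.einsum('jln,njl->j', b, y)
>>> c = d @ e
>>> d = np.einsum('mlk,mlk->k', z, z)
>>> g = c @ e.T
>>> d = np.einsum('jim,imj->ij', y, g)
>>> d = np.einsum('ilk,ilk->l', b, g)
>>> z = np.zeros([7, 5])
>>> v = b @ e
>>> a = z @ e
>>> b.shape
(5, 11, 5)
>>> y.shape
(5, 5, 11)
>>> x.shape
(5, 11, 11)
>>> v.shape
(5, 11, 11)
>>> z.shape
(7, 5)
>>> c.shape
(5, 11, 11)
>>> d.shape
(11,)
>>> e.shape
(5, 11)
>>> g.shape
(5, 11, 5)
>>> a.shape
(7, 11)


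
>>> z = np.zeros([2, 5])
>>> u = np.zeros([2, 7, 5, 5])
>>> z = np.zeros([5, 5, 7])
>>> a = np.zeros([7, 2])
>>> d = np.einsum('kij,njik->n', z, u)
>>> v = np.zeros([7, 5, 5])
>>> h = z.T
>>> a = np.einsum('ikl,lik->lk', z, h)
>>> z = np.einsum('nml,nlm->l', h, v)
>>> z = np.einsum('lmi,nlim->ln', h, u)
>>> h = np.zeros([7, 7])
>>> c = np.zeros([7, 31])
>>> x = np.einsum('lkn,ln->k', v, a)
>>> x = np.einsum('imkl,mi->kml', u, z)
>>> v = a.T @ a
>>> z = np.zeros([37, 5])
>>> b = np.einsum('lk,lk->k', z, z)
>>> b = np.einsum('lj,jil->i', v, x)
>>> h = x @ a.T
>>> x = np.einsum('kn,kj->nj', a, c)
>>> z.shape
(37, 5)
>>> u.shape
(2, 7, 5, 5)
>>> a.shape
(7, 5)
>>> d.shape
(2,)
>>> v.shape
(5, 5)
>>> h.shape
(5, 7, 7)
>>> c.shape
(7, 31)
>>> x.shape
(5, 31)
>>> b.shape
(7,)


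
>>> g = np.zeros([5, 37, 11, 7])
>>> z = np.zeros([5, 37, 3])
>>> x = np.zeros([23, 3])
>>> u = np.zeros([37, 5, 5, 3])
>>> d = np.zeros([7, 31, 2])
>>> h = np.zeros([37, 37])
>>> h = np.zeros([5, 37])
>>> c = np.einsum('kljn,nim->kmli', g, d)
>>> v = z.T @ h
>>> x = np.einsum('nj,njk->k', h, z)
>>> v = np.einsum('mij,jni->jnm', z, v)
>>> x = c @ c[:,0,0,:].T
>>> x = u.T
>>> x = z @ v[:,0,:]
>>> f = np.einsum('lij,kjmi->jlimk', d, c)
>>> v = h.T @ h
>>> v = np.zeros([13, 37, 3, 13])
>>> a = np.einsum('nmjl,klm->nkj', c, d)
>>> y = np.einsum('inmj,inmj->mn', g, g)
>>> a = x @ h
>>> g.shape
(5, 37, 11, 7)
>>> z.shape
(5, 37, 3)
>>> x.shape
(5, 37, 5)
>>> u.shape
(37, 5, 5, 3)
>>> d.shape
(7, 31, 2)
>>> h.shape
(5, 37)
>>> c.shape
(5, 2, 37, 31)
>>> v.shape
(13, 37, 3, 13)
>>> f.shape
(2, 7, 31, 37, 5)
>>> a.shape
(5, 37, 37)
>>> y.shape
(11, 37)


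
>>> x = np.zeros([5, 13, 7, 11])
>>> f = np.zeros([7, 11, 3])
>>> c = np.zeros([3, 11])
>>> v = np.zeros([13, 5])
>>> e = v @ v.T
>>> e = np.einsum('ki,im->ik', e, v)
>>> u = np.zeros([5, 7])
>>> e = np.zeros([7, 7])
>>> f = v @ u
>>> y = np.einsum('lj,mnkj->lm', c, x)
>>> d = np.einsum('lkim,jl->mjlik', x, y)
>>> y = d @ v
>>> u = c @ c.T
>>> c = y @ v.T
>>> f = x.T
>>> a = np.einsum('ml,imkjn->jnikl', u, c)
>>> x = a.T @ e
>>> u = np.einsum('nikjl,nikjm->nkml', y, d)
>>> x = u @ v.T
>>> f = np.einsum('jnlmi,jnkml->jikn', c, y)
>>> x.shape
(11, 5, 13, 13)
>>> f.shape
(11, 13, 5, 3)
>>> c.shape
(11, 3, 5, 7, 13)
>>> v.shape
(13, 5)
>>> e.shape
(7, 7)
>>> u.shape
(11, 5, 13, 5)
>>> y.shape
(11, 3, 5, 7, 5)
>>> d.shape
(11, 3, 5, 7, 13)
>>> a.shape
(7, 13, 11, 5, 3)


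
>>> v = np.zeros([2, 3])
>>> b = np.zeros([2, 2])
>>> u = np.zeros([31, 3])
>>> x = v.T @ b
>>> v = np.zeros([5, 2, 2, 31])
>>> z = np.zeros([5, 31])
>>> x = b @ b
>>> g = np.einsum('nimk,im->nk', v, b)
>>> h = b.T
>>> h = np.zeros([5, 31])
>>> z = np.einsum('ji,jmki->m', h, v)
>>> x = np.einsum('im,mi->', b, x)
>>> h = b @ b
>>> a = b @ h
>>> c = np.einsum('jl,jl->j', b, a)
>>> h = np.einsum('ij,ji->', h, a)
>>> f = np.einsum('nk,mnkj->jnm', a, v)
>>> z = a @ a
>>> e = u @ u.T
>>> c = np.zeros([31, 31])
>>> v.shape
(5, 2, 2, 31)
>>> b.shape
(2, 2)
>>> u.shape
(31, 3)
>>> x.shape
()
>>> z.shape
(2, 2)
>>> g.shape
(5, 31)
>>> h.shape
()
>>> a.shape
(2, 2)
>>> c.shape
(31, 31)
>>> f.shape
(31, 2, 5)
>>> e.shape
(31, 31)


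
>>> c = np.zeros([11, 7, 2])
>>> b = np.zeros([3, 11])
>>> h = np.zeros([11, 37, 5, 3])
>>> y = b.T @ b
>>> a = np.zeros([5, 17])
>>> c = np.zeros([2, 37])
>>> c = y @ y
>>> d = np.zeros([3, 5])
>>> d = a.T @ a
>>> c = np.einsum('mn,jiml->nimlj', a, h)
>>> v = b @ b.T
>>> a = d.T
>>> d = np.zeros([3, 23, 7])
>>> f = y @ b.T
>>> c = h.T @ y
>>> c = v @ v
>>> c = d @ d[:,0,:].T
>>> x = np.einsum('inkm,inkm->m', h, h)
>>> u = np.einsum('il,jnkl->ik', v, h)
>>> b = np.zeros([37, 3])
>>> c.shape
(3, 23, 3)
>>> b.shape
(37, 3)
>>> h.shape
(11, 37, 5, 3)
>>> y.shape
(11, 11)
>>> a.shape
(17, 17)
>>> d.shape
(3, 23, 7)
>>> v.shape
(3, 3)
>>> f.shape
(11, 3)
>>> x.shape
(3,)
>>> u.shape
(3, 5)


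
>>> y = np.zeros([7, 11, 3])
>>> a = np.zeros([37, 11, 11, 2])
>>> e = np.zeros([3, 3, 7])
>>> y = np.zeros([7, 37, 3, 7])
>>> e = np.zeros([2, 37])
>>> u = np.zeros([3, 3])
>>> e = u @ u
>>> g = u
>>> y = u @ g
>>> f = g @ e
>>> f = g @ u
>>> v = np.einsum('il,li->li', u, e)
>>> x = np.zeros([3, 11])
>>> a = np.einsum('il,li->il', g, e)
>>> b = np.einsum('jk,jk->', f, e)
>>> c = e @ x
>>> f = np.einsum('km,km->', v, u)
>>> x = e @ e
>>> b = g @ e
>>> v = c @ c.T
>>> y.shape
(3, 3)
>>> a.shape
(3, 3)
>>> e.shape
(3, 3)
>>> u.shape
(3, 3)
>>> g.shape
(3, 3)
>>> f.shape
()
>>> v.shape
(3, 3)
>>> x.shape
(3, 3)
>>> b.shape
(3, 3)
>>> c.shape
(3, 11)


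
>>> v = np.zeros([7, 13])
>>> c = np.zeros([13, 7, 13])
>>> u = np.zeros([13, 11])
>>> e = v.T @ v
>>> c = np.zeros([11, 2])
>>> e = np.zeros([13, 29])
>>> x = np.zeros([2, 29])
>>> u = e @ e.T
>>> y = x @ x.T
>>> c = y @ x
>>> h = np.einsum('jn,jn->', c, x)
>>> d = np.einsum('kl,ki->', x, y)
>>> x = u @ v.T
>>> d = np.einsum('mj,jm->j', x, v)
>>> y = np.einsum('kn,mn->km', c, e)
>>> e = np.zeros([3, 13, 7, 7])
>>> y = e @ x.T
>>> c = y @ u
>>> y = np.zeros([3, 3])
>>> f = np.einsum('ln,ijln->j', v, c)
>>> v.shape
(7, 13)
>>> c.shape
(3, 13, 7, 13)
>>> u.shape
(13, 13)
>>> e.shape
(3, 13, 7, 7)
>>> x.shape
(13, 7)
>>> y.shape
(3, 3)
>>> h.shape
()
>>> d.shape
(7,)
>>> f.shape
(13,)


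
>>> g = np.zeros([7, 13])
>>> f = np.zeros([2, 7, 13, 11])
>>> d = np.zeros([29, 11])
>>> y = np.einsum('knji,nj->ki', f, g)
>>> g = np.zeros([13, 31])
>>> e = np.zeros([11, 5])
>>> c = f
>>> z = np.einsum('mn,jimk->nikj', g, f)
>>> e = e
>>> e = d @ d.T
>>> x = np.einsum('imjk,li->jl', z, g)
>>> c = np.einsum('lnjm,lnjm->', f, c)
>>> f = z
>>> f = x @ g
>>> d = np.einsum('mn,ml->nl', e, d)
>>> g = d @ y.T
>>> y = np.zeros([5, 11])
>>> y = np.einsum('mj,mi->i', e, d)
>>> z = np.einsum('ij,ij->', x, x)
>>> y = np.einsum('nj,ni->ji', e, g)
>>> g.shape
(29, 2)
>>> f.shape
(11, 31)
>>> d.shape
(29, 11)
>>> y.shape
(29, 2)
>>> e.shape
(29, 29)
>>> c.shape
()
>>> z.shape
()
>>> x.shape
(11, 13)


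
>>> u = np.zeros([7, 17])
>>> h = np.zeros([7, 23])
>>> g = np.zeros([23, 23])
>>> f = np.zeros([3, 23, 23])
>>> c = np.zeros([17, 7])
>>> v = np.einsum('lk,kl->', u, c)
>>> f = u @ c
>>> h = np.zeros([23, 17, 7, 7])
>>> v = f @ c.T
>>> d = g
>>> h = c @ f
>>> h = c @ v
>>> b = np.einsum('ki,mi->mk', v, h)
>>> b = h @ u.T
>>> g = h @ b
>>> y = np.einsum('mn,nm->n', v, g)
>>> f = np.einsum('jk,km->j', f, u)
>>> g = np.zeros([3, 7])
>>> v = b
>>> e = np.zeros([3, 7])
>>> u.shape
(7, 17)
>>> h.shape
(17, 17)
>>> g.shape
(3, 7)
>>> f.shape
(7,)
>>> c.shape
(17, 7)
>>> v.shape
(17, 7)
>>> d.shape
(23, 23)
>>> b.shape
(17, 7)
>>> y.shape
(17,)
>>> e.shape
(3, 7)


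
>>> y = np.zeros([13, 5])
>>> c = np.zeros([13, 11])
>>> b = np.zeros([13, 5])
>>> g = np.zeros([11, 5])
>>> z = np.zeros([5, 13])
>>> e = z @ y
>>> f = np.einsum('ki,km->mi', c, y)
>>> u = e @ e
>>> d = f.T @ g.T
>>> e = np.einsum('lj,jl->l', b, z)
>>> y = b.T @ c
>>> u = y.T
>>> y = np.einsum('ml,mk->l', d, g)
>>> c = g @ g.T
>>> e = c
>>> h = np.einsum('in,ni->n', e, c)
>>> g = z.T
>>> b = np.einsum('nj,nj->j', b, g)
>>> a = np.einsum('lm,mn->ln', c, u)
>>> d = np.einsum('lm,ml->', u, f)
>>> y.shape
(11,)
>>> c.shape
(11, 11)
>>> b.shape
(5,)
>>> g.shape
(13, 5)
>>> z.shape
(5, 13)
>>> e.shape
(11, 11)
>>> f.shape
(5, 11)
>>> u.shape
(11, 5)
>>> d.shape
()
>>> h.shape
(11,)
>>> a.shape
(11, 5)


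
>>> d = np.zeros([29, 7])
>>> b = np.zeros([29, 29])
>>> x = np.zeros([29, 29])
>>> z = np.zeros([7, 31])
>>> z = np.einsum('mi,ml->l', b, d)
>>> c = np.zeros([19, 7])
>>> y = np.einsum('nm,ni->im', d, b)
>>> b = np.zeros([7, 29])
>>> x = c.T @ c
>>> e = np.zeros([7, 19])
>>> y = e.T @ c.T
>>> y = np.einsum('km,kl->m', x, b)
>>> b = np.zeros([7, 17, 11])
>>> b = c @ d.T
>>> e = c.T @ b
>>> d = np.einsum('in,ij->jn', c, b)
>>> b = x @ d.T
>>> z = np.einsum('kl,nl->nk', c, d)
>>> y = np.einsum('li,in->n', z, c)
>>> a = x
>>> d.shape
(29, 7)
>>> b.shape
(7, 29)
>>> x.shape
(7, 7)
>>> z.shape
(29, 19)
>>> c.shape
(19, 7)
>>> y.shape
(7,)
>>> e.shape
(7, 29)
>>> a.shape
(7, 7)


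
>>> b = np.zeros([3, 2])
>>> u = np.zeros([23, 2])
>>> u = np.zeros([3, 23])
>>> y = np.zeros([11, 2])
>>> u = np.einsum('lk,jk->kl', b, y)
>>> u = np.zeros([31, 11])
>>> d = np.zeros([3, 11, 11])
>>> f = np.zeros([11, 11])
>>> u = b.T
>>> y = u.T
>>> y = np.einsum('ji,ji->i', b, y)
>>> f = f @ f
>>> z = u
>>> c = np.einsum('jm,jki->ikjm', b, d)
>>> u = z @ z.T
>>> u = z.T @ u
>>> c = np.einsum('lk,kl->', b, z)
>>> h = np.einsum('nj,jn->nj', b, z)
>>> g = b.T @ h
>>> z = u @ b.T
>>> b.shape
(3, 2)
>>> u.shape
(3, 2)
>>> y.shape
(2,)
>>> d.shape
(3, 11, 11)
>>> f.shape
(11, 11)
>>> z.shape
(3, 3)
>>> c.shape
()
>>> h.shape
(3, 2)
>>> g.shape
(2, 2)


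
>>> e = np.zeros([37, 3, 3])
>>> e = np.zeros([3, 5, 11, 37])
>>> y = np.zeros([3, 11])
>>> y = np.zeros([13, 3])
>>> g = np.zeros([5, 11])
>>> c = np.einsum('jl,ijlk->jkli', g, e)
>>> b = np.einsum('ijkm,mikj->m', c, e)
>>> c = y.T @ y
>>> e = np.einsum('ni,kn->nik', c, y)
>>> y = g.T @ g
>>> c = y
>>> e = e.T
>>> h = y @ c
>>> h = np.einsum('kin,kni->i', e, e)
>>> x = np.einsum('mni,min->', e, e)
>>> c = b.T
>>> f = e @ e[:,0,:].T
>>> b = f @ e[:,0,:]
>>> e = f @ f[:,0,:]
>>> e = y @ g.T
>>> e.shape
(11, 5)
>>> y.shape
(11, 11)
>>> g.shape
(5, 11)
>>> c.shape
(3,)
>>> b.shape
(13, 3, 3)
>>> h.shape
(3,)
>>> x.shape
()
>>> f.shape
(13, 3, 13)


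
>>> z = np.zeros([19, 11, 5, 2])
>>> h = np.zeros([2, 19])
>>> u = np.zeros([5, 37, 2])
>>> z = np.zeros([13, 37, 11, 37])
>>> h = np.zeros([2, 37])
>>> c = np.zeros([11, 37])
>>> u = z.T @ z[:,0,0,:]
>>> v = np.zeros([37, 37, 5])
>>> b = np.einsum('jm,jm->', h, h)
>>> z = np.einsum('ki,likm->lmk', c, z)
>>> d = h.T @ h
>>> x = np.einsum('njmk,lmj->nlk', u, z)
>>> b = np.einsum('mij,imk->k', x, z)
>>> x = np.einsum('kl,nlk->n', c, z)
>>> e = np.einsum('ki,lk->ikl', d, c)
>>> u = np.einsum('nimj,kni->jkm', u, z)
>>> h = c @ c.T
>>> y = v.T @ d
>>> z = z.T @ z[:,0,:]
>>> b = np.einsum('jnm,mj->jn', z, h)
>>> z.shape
(11, 37, 11)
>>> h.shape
(11, 11)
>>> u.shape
(37, 13, 37)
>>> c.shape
(11, 37)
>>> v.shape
(37, 37, 5)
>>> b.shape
(11, 37)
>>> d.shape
(37, 37)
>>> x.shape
(13,)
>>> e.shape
(37, 37, 11)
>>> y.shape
(5, 37, 37)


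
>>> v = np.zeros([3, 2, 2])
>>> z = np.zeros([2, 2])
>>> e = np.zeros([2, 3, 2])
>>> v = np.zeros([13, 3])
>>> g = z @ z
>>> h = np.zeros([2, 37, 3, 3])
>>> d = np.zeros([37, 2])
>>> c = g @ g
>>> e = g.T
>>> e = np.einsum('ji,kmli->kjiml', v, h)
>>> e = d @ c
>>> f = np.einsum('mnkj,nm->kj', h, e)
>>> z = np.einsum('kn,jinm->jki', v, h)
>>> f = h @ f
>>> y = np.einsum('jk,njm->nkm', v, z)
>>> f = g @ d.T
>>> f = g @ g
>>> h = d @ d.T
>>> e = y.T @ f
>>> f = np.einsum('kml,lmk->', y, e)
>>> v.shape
(13, 3)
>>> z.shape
(2, 13, 37)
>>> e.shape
(37, 3, 2)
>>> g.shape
(2, 2)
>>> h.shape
(37, 37)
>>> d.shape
(37, 2)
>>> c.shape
(2, 2)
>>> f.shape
()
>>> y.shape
(2, 3, 37)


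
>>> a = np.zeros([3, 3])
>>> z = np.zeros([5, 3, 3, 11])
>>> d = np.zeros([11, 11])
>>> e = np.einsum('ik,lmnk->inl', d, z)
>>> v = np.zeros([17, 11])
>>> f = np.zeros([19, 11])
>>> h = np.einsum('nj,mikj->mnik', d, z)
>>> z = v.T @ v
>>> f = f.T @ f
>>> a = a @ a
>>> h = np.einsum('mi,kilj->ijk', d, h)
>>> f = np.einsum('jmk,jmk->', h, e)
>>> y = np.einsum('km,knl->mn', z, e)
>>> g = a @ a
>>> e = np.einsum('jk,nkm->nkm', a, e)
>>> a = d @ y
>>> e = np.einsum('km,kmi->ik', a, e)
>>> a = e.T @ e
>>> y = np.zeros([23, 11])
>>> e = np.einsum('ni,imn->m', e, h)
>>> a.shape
(11, 11)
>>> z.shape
(11, 11)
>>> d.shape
(11, 11)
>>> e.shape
(3,)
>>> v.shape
(17, 11)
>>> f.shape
()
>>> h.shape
(11, 3, 5)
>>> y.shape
(23, 11)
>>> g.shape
(3, 3)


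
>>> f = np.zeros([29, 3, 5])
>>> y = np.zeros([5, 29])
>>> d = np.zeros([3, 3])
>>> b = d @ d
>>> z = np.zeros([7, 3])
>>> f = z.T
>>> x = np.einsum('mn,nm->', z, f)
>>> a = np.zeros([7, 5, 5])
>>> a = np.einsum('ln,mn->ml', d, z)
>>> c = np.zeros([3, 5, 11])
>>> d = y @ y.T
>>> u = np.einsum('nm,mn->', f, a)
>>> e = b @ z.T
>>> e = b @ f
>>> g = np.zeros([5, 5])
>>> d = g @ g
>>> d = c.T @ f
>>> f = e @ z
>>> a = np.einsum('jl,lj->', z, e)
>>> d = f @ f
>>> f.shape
(3, 3)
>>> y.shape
(5, 29)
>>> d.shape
(3, 3)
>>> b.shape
(3, 3)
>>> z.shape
(7, 3)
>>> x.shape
()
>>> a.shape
()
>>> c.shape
(3, 5, 11)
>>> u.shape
()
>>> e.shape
(3, 7)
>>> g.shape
(5, 5)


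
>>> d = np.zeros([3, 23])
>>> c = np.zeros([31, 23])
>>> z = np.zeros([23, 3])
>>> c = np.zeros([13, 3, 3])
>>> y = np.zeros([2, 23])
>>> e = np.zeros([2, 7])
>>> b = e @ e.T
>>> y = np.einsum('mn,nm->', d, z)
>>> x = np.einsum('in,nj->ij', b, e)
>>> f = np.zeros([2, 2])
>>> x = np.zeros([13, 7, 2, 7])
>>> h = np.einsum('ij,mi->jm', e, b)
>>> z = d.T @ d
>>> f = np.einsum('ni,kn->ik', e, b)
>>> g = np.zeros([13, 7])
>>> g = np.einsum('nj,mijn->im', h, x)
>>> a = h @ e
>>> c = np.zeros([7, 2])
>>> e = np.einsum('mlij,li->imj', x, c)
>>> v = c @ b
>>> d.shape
(3, 23)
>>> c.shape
(7, 2)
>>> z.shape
(23, 23)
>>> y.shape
()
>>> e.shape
(2, 13, 7)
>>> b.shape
(2, 2)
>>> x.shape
(13, 7, 2, 7)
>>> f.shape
(7, 2)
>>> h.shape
(7, 2)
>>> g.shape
(7, 13)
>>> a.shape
(7, 7)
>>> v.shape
(7, 2)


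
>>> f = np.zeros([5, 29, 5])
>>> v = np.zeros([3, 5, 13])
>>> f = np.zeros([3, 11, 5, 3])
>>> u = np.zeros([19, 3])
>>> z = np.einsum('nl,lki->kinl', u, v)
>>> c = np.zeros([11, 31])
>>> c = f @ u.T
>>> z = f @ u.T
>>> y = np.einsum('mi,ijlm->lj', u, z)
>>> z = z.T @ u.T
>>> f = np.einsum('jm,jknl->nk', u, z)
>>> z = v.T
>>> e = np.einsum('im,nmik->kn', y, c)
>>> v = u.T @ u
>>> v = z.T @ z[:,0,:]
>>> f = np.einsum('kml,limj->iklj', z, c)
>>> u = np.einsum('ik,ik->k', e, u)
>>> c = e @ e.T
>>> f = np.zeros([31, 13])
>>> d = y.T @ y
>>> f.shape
(31, 13)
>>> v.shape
(3, 5, 3)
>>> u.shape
(3,)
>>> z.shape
(13, 5, 3)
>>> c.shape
(19, 19)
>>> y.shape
(5, 11)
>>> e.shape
(19, 3)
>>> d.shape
(11, 11)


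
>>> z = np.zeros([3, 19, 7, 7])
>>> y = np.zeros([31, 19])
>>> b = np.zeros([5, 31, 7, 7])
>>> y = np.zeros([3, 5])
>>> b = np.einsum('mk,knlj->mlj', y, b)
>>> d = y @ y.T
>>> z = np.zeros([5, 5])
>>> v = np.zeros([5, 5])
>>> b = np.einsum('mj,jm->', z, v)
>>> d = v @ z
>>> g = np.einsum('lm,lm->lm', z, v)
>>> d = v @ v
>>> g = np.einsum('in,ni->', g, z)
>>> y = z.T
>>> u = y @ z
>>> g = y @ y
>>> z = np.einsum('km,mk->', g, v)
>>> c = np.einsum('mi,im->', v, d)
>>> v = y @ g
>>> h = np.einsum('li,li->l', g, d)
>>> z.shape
()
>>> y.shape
(5, 5)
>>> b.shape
()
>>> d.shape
(5, 5)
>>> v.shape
(5, 5)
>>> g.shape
(5, 5)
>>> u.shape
(5, 5)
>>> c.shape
()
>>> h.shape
(5,)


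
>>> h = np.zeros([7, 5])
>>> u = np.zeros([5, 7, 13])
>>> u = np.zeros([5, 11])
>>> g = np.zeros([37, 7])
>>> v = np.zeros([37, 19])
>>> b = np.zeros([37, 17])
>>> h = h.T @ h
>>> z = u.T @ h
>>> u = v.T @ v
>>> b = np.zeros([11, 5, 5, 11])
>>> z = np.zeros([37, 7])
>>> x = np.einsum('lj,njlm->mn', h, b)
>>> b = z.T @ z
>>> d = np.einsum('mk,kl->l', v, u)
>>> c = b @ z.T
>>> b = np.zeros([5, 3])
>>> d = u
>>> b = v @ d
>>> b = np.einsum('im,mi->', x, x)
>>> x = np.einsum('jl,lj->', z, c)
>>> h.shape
(5, 5)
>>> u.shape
(19, 19)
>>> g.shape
(37, 7)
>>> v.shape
(37, 19)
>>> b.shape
()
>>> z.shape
(37, 7)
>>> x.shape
()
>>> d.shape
(19, 19)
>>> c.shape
(7, 37)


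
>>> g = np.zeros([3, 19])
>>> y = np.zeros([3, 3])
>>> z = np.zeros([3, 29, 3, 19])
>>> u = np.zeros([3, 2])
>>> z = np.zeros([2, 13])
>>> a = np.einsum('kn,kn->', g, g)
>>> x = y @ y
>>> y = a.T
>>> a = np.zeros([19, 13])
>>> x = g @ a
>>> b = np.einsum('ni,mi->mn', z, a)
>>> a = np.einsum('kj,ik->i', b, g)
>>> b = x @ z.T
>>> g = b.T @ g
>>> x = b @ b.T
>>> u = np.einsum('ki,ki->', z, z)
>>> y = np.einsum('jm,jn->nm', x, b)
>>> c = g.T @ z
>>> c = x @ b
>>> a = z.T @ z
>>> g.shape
(2, 19)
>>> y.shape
(2, 3)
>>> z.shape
(2, 13)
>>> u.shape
()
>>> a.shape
(13, 13)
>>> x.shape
(3, 3)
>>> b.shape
(3, 2)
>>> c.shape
(3, 2)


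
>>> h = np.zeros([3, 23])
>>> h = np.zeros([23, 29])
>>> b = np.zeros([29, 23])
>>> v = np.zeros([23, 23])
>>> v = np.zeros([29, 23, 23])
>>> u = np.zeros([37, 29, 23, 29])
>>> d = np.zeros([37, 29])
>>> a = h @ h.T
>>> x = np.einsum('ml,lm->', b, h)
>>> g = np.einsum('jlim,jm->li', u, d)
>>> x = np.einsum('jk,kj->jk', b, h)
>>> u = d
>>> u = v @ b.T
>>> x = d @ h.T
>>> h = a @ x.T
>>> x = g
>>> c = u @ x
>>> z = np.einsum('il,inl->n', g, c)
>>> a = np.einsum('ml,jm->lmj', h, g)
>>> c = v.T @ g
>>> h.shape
(23, 37)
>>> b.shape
(29, 23)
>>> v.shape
(29, 23, 23)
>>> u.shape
(29, 23, 29)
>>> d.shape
(37, 29)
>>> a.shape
(37, 23, 29)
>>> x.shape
(29, 23)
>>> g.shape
(29, 23)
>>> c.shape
(23, 23, 23)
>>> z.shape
(23,)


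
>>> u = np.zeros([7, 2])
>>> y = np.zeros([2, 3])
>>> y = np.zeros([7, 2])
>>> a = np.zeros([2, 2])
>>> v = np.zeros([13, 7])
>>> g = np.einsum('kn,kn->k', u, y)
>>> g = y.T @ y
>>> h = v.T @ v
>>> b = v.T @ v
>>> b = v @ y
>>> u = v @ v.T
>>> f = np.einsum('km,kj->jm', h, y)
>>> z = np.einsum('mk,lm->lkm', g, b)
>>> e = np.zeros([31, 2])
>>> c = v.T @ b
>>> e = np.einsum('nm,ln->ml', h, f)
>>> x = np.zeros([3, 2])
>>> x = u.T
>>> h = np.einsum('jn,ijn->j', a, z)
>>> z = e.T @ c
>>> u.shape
(13, 13)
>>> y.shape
(7, 2)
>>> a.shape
(2, 2)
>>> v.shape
(13, 7)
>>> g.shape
(2, 2)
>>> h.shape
(2,)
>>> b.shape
(13, 2)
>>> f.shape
(2, 7)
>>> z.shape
(2, 2)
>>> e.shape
(7, 2)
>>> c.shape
(7, 2)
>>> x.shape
(13, 13)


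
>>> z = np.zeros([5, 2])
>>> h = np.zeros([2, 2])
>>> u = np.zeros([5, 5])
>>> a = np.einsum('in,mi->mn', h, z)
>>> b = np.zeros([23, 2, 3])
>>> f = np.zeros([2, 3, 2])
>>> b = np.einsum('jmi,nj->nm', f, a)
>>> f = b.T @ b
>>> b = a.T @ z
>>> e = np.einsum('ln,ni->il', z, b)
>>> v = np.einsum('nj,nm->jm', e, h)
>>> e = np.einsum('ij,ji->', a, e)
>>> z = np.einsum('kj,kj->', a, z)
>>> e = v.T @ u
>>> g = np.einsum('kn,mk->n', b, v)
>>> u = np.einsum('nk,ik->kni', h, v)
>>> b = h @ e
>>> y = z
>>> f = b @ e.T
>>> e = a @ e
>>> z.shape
()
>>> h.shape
(2, 2)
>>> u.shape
(2, 2, 5)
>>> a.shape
(5, 2)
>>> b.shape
(2, 5)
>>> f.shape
(2, 2)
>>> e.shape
(5, 5)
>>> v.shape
(5, 2)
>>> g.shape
(2,)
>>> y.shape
()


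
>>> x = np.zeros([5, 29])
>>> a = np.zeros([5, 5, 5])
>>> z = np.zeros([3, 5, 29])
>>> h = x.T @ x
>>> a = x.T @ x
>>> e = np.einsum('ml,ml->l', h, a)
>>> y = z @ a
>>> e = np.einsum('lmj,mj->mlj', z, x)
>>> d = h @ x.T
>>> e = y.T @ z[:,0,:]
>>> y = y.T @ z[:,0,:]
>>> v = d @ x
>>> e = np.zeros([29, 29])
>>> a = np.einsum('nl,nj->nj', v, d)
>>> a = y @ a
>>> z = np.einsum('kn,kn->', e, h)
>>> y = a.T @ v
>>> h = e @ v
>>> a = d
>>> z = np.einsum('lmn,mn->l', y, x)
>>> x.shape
(5, 29)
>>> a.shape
(29, 5)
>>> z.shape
(5,)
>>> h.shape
(29, 29)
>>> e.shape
(29, 29)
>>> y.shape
(5, 5, 29)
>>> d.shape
(29, 5)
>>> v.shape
(29, 29)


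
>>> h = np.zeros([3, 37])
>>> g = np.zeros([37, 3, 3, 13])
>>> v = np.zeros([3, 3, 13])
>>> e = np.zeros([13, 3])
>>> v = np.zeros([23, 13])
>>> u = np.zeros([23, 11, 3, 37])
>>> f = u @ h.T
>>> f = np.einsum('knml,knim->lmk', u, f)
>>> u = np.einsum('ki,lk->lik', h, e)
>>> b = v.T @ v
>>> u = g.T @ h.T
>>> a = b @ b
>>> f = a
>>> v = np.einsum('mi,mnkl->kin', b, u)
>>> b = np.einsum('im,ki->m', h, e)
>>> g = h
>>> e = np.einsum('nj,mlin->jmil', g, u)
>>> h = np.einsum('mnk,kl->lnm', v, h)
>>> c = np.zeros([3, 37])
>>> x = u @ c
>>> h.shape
(37, 13, 3)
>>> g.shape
(3, 37)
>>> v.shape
(3, 13, 3)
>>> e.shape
(37, 13, 3, 3)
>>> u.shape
(13, 3, 3, 3)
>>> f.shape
(13, 13)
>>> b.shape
(37,)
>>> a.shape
(13, 13)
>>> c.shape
(3, 37)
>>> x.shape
(13, 3, 3, 37)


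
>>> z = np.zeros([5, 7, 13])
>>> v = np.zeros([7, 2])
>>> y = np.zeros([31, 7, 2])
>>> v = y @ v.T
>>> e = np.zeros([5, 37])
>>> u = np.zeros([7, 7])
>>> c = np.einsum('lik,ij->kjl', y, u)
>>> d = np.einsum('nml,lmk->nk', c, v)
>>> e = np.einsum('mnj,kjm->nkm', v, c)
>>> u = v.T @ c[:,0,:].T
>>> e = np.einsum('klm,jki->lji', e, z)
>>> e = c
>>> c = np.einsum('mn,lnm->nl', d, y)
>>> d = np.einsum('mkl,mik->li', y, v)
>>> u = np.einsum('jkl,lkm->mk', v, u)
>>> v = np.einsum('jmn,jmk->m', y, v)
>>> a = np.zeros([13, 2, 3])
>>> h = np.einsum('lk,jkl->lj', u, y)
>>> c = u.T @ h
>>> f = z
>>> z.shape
(5, 7, 13)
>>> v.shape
(7,)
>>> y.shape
(31, 7, 2)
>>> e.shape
(2, 7, 31)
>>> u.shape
(2, 7)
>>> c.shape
(7, 31)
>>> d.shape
(2, 7)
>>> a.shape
(13, 2, 3)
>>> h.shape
(2, 31)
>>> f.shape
(5, 7, 13)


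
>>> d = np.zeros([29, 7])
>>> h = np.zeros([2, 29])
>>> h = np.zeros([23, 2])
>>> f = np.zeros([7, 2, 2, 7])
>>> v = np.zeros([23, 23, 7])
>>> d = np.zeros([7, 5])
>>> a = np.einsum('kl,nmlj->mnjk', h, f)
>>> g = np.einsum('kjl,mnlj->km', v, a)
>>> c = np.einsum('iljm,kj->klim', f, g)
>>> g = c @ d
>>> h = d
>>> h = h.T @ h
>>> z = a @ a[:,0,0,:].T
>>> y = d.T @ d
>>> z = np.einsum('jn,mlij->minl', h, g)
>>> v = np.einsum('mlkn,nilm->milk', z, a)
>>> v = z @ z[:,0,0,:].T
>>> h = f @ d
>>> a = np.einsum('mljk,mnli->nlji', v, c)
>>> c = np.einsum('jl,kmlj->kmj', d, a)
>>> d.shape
(7, 5)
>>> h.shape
(7, 2, 2, 5)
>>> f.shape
(7, 2, 2, 7)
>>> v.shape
(23, 7, 5, 23)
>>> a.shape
(2, 7, 5, 7)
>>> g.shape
(23, 2, 7, 5)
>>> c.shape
(2, 7, 7)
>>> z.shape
(23, 7, 5, 2)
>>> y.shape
(5, 5)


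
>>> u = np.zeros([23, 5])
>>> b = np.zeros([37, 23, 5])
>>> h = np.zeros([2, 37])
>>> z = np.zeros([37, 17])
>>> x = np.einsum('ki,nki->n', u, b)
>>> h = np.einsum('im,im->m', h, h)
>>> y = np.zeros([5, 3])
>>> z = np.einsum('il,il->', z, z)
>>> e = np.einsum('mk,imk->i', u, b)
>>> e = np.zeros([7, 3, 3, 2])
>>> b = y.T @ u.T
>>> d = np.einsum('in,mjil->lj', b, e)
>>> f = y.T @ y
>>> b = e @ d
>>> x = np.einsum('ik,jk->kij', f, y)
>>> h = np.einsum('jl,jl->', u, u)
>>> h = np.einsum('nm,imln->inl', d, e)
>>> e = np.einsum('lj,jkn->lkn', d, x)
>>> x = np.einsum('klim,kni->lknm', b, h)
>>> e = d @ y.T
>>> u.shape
(23, 5)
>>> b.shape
(7, 3, 3, 3)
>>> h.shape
(7, 2, 3)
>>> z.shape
()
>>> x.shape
(3, 7, 2, 3)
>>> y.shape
(5, 3)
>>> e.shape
(2, 5)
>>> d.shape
(2, 3)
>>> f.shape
(3, 3)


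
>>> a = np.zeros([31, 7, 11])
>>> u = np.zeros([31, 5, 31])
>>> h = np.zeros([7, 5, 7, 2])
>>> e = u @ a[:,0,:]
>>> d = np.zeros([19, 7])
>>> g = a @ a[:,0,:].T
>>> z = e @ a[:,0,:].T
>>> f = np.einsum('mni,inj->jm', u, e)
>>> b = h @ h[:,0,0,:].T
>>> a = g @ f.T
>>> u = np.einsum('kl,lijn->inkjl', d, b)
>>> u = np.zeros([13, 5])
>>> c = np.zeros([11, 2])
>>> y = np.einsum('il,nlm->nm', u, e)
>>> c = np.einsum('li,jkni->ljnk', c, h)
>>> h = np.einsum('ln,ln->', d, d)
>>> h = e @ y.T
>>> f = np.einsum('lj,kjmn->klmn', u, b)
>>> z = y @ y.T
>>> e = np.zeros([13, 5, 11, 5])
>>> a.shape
(31, 7, 11)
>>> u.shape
(13, 5)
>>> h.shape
(31, 5, 31)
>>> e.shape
(13, 5, 11, 5)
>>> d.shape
(19, 7)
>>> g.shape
(31, 7, 31)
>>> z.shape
(31, 31)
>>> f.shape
(7, 13, 7, 7)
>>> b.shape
(7, 5, 7, 7)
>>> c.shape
(11, 7, 7, 5)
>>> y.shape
(31, 11)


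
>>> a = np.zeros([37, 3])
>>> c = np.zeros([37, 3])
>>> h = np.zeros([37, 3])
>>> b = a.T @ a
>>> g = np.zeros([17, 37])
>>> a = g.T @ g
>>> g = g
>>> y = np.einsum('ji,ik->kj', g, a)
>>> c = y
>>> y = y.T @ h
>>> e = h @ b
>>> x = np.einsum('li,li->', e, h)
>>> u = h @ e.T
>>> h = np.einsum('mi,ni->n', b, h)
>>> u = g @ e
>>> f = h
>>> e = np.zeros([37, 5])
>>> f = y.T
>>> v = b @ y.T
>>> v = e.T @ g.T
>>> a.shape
(37, 37)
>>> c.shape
(37, 17)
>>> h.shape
(37,)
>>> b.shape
(3, 3)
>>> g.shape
(17, 37)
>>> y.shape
(17, 3)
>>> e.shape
(37, 5)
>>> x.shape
()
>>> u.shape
(17, 3)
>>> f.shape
(3, 17)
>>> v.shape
(5, 17)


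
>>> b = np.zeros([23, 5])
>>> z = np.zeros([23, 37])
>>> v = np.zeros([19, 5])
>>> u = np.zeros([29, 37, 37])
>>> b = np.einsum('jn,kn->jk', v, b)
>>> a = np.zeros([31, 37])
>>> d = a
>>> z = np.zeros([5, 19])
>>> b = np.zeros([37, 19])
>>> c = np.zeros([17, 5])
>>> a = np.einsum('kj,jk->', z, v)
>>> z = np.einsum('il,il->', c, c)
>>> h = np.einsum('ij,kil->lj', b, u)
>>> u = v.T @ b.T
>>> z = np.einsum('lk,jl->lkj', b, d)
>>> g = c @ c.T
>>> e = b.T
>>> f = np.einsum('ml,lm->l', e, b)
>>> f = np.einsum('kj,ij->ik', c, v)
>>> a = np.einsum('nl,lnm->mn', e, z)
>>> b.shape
(37, 19)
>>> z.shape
(37, 19, 31)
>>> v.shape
(19, 5)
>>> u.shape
(5, 37)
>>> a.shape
(31, 19)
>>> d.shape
(31, 37)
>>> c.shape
(17, 5)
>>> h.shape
(37, 19)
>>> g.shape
(17, 17)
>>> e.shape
(19, 37)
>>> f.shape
(19, 17)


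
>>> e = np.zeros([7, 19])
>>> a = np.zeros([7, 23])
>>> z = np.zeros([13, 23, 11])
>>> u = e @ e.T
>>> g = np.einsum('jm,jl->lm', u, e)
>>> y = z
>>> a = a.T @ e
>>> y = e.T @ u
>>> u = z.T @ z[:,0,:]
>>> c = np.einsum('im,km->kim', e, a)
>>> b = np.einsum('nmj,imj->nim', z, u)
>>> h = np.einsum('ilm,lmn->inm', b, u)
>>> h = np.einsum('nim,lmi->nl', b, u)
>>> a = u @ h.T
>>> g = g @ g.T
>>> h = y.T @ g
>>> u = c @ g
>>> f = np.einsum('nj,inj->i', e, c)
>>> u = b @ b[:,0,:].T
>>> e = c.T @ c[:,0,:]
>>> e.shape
(19, 7, 19)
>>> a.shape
(11, 23, 13)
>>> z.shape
(13, 23, 11)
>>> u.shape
(13, 11, 13)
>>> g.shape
(19, 19)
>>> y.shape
(19, 7)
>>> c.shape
(23, 7, 19)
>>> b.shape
(13, 11, 23)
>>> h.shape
(7, 19)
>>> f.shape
(23,)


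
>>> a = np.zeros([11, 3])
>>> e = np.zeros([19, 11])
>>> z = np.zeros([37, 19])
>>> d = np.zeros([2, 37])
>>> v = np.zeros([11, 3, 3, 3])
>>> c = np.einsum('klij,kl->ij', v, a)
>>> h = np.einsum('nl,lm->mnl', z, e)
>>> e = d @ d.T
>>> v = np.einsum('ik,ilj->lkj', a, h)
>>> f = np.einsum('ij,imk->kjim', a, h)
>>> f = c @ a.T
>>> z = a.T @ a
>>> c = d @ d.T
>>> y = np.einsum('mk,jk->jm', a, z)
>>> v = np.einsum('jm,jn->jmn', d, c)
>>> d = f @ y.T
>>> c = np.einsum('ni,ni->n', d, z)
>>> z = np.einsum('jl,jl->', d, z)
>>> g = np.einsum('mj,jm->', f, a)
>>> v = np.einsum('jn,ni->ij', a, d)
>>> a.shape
(11, 3)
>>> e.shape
(2, 2)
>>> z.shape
()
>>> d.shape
(3, 3)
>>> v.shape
(3, 11)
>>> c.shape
(3,)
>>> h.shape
(11, 37, 19)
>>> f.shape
(3, 11)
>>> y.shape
(3, 11)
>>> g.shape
()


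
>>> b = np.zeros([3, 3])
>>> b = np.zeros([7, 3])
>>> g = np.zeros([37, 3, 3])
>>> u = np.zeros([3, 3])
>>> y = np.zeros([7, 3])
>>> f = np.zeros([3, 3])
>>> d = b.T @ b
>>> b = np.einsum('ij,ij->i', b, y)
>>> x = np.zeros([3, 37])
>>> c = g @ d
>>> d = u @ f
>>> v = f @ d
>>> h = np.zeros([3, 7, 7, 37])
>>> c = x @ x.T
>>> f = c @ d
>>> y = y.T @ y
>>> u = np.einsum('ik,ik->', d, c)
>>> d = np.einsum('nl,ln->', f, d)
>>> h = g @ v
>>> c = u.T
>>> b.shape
(7,)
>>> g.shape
(37, 3, 3)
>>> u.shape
()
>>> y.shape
(3, 3)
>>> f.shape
(3, 3)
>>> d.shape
()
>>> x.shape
(3, 37)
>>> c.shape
()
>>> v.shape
(3, 3)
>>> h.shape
(37, 3, 3)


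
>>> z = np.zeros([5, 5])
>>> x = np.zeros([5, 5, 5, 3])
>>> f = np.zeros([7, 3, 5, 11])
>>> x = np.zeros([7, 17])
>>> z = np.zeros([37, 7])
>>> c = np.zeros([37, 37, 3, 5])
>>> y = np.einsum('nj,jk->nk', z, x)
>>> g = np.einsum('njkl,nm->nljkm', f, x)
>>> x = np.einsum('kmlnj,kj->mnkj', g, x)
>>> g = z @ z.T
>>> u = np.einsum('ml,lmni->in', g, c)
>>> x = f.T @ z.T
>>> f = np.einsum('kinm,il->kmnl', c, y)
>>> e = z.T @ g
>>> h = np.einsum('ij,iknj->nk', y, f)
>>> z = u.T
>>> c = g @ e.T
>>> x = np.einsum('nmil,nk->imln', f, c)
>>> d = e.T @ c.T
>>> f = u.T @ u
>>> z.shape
(3, 5)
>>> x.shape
(3, 5, 17, 37)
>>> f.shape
(3, 3)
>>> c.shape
(37, 7)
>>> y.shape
(37, 17)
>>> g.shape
(37, 37)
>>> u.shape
(5, 3)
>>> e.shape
(7, 37)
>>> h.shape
(3, 5)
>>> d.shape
(37, 37)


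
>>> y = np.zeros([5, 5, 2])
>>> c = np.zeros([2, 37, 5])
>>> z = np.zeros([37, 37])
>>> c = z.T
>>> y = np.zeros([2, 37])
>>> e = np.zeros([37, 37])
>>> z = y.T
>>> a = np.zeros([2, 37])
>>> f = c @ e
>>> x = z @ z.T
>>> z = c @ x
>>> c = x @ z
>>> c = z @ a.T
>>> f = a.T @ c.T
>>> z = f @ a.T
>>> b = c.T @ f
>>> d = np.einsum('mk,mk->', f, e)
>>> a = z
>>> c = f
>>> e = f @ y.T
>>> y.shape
(2, 37)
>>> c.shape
(37, 37)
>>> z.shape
(37, 2)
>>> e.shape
(37, 2)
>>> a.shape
(37, 2)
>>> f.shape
(37, 37)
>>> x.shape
(37, 37)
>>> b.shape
(2, 37)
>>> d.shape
()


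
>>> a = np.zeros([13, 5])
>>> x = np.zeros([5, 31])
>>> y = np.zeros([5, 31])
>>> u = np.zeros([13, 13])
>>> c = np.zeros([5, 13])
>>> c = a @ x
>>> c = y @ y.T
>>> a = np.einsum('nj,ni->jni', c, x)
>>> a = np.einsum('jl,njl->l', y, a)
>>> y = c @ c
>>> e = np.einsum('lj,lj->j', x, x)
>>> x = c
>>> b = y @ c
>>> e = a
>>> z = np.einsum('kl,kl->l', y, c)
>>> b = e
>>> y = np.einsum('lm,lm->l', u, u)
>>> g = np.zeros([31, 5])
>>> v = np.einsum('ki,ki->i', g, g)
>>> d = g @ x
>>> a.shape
(31,)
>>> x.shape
(5, 5)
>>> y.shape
(13,)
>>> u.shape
(13, 13)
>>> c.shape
(5, 5)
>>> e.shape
(31,)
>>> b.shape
(31,)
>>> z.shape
(5,)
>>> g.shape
(31, 5)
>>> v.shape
(5,)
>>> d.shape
(31, 5)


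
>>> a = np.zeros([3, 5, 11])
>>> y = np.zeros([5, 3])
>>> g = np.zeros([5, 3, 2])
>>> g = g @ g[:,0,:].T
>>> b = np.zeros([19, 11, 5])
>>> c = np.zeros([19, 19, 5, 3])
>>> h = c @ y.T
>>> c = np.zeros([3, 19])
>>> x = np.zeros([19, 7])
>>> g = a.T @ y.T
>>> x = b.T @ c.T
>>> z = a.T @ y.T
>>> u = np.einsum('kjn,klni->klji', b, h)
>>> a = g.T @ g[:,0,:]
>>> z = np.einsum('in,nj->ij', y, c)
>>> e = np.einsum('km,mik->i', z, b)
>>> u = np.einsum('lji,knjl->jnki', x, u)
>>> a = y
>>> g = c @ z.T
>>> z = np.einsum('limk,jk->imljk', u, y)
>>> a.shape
(5, 3)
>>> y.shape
(5, 3)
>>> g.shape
(3, 5)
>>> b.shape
(19, 11, 5)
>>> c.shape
(3, 19)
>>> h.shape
(19, 19, 5, 5)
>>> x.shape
(5, 11, 3)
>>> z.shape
(19, 19, 11, 5, 3)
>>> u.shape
(11, 19, 19, 3)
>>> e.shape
(11,)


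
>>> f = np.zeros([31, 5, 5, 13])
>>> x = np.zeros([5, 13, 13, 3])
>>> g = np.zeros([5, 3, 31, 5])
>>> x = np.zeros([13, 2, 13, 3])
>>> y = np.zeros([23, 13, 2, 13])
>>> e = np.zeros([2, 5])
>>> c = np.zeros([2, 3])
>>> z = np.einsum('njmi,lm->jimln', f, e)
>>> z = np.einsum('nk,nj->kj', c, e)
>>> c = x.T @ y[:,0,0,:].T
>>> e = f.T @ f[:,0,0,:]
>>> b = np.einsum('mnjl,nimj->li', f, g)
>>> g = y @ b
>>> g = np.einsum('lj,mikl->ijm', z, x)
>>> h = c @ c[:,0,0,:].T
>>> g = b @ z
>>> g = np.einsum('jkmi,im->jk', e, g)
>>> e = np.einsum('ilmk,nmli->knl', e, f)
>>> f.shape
(31, 5, 5, 13)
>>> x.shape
(13, 2, 13, 3)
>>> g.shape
(13, 5)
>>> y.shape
(23, 13, 2, 13)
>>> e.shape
(13, 31, 5)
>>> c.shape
(3, 13, 2, 23)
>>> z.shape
(3, 5)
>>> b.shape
(13, 3)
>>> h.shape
(3, 13, 2, 3)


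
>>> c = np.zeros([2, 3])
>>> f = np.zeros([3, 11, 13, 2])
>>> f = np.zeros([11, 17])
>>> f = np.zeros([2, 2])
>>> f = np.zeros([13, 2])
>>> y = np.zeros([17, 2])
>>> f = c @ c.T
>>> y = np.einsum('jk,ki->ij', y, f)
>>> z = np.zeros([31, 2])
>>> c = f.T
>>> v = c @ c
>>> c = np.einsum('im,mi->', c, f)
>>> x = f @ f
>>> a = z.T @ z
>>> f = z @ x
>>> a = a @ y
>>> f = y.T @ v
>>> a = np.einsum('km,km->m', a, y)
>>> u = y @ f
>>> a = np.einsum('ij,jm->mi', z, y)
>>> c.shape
()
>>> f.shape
(17, 2)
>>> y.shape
(2, 17)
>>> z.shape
(31, 2)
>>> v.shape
(2, 2)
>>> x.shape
(2, 2)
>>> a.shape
(17, 31)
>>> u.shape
(2, 2)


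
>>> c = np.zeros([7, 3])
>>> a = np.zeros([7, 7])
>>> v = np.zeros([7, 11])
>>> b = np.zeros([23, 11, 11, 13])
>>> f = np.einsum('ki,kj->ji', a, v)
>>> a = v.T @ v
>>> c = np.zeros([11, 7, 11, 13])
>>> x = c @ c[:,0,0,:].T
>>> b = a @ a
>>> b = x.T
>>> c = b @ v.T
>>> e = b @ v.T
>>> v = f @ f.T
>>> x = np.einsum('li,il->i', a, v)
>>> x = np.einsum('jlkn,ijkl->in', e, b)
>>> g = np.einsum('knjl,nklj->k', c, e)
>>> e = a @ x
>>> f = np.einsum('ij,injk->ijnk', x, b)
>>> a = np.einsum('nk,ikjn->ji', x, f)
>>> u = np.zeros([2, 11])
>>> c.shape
(11, 11, 7, 7)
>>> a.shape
(11, 11)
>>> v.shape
(11, 11)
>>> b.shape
(11, 11, 7, 11)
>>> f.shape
(11, 7, 11, 11)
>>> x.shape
(11, 7)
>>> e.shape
(11, 7)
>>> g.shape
(11,)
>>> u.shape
(2, 11)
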